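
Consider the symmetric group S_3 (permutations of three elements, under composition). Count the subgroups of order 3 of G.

1

|G| = 6 and 3 | 6, so subgroups of order 3 are possible by Lagrange.
The subgroups of order 3 are: {e, (1 2 3), (1 3 2)}.
So G has 1 subgroup of order 3.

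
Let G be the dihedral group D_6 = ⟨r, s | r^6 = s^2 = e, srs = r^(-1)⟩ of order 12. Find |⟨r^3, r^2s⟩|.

|⟨r^3⟩| = 2 and |⟨r^2s⟩| = 2, so |H| is a multiple of lcm(2, 2) = 2 and divides |G| = 12.
Closing under the operation: H = {e, r^3, r^2s, r^5s}, so |H| = 4.

4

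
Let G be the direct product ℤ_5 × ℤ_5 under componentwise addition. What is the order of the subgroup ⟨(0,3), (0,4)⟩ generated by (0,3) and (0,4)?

5

|⟨(0,3)⟩| = 5 and |⟨(0,4)⟩| = 5, so |H| is a multiple of lcm(5, 5) = 5 and divides |G| = 25.
Closing under the operation: H = {(0,0), (0,1), (0,2), (0,3), (0,4)}, so |H| = 5.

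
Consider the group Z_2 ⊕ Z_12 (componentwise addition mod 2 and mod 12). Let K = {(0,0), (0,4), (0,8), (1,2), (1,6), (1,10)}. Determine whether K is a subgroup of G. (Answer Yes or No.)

Yes

|K| = 6 divides |G| = 24, consistent with Lagrange.
K contains the identity, every element's inverse is in K, and K is closed under +: it is a subgroup.
In fact K = ⟨(1,2)⟩.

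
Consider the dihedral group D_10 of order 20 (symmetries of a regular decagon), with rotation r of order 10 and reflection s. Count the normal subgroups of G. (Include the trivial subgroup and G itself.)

G has 22 subgroups. Checking conjugation-invariance by order — order 1: 1/1 normal; order 2: 1/11 normal; order 4: 0/5 normal; order 5: 1/1 normal; order 10: 3/3 normal; order 20: 1/1 normal.
Total normal subgroups: 7.

7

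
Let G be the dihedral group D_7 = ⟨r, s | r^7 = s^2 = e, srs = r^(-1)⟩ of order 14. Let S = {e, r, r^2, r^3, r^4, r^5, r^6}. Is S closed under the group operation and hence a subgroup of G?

|S| = 7 divides |G| = 14, consistent with Lagrange.
S contains the identity, every element's inverse is in S, and S is closed under ·: it is a subgroup.
In fact S = ⟨r^4⟩.

Yes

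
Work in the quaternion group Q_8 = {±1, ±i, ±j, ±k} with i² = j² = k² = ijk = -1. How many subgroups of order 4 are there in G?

3

|G| = 8 and 4 | 8, so subgroups of order 4 are possible by Lagrange.
The subgroups of order 4 are: {1, -1, i, -i}; {1, -1, j, -j}; {1, -1, k, -k}.
So G has 3 subgroups of order 4.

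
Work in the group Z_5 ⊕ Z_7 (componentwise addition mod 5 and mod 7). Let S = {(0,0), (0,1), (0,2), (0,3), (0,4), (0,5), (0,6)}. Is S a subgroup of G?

|S| = 7 divides |G| = 35, consistent with Lagrange.
S contains the identity, every element's inverse is in S, and S is closed under +: it is a subgroup.
In fact S = ⟨(0,1)⟩.

Yes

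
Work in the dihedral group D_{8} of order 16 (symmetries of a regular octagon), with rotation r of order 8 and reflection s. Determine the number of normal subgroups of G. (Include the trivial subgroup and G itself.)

G has 19 subgroups. Checking conjugation-invariance by order — order 1: 1/1 normal; order 2: 1/9 normal; order 4: 1/5 normal; order 8: 3/3 normal; order 16: 1/1 normal.
Total normal subgroups: 7.

7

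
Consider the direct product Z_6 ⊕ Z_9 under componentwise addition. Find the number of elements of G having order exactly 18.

18

An element (a,b) has order lcm(ord(a), ord(b)); count pairs with lcm equal to 18.
Enumerating gives 18 such elements.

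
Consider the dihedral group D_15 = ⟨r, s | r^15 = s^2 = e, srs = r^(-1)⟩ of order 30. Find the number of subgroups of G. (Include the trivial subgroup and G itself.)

28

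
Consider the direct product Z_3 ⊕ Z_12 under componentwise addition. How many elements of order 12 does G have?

16

An element (a,b) has order lcm(ord(a), ord(b)); count pairs with lcm equal to 12.
Enumerating gives 16 such elements.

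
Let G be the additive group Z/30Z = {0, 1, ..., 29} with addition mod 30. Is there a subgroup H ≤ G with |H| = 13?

13 does not divide |G| = 30, so by Lagrange no subgroup of order 13 exists.

No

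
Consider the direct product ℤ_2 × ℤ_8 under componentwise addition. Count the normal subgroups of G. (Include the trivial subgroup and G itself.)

G is abelian, so every subgroup is normal.
G has 11 subgroups in total, hence 11 normal subgroups.

11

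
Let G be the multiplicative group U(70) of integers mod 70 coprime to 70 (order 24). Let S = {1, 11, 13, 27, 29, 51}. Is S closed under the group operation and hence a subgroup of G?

Closure fails: 13 · 51 = 33 ∉ S. So S is not a subgroup.

No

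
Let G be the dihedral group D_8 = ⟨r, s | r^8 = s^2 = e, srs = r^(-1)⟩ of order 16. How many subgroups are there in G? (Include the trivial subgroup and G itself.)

19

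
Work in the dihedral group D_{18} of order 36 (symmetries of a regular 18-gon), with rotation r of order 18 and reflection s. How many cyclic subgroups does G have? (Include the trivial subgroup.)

24

A cyclic subgroup of order d is generated by each of its φ(d) elements of order d, so the cyclic subgroups of order d number (#elements of order d)/φ(d).
Cyclic subgroups by order — order 1: 1; order 2: 19; order 3: 1; order 6: 1; order 9: 1; order 18: 1.
Total: 24.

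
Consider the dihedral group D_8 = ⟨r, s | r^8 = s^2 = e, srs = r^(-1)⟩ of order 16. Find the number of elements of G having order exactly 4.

The elements of order 4 are: r^2, r^6.
That's 2.

2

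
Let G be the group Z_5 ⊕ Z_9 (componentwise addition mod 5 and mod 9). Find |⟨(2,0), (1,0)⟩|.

|⟨(2,0)⟩| = 5 and |⟨(1,0)⟩| = 5, so |H| is a multiple of lcm(5, 5) = 5 and divides |G| = 45.
Closing under the operation: H = {(0,0), (1,0), (2,0), (3,0), (4,0)}, so |H| = 5.

5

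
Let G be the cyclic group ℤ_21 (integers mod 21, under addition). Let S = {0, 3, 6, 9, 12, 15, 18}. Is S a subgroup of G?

|S| = 7 divides |G| = 21, consistent with Lagrange.
S contains the identity, every element's inverse is in S, and S is closed under +: it is a subgroup.
In fact S = ⟨18⟩.

Yes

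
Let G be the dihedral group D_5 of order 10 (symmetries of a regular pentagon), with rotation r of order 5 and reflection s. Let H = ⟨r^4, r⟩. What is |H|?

5

|⟨r^4⟩| = 5 and |⟨r⟩| = 5, so |H| is a multiple of lcm(5, 5) = 5 and divides |G| = 10.
Closing under the operation: H = {e, r, r^2, r^3, r^4}, so |H| = 5.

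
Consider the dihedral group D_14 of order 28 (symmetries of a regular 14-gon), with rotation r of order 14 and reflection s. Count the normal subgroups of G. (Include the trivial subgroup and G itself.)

7

G has 28 subgroups. Checking conjugation-invariance by order — order 1: 1/1 normal; order 2: 1/15 normal; order 4: 0/7 normal; order 7: 1/1 normal; order 14: 3/3 normal; order 28: 1/1 normal.
Total normal subgroups: 7.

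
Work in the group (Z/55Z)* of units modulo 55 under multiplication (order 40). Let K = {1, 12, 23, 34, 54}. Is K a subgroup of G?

No

Closure fails: 34 · 54 = 21 ∉ K. So K is not a subgroup.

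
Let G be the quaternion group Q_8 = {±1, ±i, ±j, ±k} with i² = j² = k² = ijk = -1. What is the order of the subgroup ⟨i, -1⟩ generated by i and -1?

4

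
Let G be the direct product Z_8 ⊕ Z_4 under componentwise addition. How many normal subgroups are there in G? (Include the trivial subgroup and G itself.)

22

G is abelian, so every subgroup is normal.
G has 22 subgroups in total, hence 22 normal subgroups.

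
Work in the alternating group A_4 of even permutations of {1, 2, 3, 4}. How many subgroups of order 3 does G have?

4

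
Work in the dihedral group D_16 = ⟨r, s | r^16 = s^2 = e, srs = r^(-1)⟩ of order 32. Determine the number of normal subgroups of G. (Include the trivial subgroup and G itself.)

8

G has 36 subgroups. Checking conjugation-invariance by order — order 1: 1/1 normal; order 2: 1/17 normal; order 4: 1/9 normal; order 8: 1/5 normal; order 16: 3/3 normal; order 32: 1/1 normal.
Total normal subgroups: 8.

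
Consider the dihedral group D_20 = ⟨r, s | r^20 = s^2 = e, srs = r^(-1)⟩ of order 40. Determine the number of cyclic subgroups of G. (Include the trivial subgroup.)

Group the elements of G by the cyclic subgroup they generate; each cyclic subgroup of order d accounts for φ(d) elements.
Cyclic subgroups by order — order 1: 1; order 2: 21; order 4: 1; order 5: 1; order 10: 1; order 20: 1.
Total: 26.

26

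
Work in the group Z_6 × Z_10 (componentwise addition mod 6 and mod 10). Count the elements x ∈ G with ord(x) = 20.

0

An element (a,b) has order lcm(ord(a), ord(b)); count pairs with lcm equal to 20.
Enumerating gives 0 such elements.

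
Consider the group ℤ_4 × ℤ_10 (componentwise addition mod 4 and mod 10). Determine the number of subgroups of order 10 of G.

3

|G| = 40 and 10 | 40, so subgroups of order 10 are possible by Lagrange.
The subgroups of order 10 are: {(0,0), (0,1), (0,2), (0,3), (0,4), (0,5), (0,6), (0,7), (0,8), (0,9)}; {(0,0), (0,2), (0,4), (0,6), (0,8), (2,0), (2,2), (2,4), (2,6), (2,8)}; {(0,0), (0,2), (0,4), (0,6), (0,8), (2,1), (2,3), (2,5), (2,7), (2,9)}.
So G has 3 subgroups of order 10.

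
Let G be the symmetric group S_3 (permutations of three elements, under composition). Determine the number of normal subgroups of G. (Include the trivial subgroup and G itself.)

G has 6 subgroups. Checking conjugation-invariance by order — order 1: 1/1 normal; order 2: 0/3 normal; order 3: 1/1 normal; order 6: 1/1 normal.
Total normal subgroups: 3.

3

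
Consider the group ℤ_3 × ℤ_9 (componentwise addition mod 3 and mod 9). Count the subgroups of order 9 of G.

|G| = 27 and 9 | 27, so subgroups of order 9 are possible by Lagrange.
The subgroups of order 9 are: {(0,0), (0,1), (0,2), (0,3), (0,4), (0,5), (0,6), (0,7), (0,8)}; {(0,0), (0,3), (0,6), (1,0), (1,3), (1,6), (2,0), (2,3), (2,6)}; {(0,0), (0,3), (0,6), (1,1), (1,4), (1,7), (2,2), (2,5), (2,8)}; {(0,0), (0,3), (0,6), (1,2), (1,5), (1,8), (2,1), (2,4), (2,7)}.
So G has 4 subgroups of order 9.

4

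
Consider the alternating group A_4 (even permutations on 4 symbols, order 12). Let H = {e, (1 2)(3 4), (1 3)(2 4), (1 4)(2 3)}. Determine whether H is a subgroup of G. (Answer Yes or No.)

Yes

|H| = 4 divides |G| = 12, consistent with Lagrange.
H contains the identity, every element's inverse is in H, and H is closed under ∘: it is a subgroup.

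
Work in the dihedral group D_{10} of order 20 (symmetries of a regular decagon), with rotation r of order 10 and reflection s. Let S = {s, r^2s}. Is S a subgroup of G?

The identity e ∉ S, so S is not a subgroup.

No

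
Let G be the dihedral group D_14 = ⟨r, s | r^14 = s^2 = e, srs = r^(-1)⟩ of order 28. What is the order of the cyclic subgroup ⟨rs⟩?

2

Computing powers of rs: the smallest k with (rs)^k = e is k = 2.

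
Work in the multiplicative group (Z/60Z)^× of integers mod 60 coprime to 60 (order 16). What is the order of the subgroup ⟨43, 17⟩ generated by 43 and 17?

|⟨43⟩| = 4 and |⟨17⟩| = 4, so |H| is a multiple of lcm(4, 4) = 4 and divides |G| = 16.
Closing under the operation: H = {1, 7, 11, 17, 43, 49, 53, 59}, so |H| = 8.

8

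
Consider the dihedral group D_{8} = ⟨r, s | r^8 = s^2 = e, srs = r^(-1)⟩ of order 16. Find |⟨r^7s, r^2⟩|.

|⟨r^7s⟩| = 2 and |⟨r^2⟩| = 4, so |H| is a multiple of lcm(2, 4) = 4 and divides |G| = 16.
Closing under the operation: H = {e, r^2, r^4, r^6, rs, r^3s, r^5s, r^7s}, so |H| = 8.

8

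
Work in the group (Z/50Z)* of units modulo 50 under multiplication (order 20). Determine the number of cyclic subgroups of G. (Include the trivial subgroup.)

A cyclic subgroup of order d is generated by each of its φ(d) elements of order d, so the cyclic subgroups of order d number (#elements of order d)/φ(d).
Cyclic subgroups by order — order 1: 1; order 2: 1; order 4: 1; order 5: 1; order 10: 1; order 20: 1.
Total: 6.

6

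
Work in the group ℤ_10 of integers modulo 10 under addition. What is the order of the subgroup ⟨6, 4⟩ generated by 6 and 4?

|⟨6⟩| = 5 and |⟨4⟩| = 5, so |H| is a multiple of lcm(5, 5) = 5 and divides |G| = 10.
Closing under the operation: H = {0, 2, 4, 6, 8}, so |H| = 5.

5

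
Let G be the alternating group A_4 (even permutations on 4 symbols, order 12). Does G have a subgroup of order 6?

6 | 12, so Lagrange does not rule it out; but checking all subgroups of G, none has order 6.
(A_4 is the standard example that the converse of Lagrange fails.)

No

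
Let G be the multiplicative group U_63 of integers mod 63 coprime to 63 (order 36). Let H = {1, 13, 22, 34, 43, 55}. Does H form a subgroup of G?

Yes

|H| = 6 divides |G| = 36, consistent with Lagrange.
H contains the identity, every element's inverse is in H, and H is closed under ·: it is a subgroup.
In fact H = ⟨34⟩.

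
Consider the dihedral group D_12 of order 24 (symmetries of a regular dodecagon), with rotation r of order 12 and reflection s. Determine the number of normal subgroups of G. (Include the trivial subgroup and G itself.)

G has 34 subgroups. Checking conjugation-invariance by order — order 1: 1/1 normal; order 2: 1/13 normal; order 3: 1/1 normal; order 4: 1/7 normal; order 6: 1/5 normal; order 8: 0/3 normal; order 12: 3/3 normal; order 24: 1/1 normal.
Total normal subgroups: 9.

9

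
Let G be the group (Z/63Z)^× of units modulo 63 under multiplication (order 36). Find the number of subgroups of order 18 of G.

|G| = 36 and 18 | 36, so subgroups of order 18 are possible by Lagrange.
The subgroups of order 18 are: {1, 4, 10, 13, 16, 19, 22, 25, 31, 34, 37, 40, 43, 46, 52, 55, 58, 61}; {1, 2, 4, 8, 11, 16, 22, 23, 25, 29, 32, 37, 43, 44, 46, 50, 53, 58}; {1, 4, 5, 16, 17, 20, 22, 25, 26, 37, 38, 41, 43, 46, 47, 58, 59, 62}.
So G has 3 subgroups of order 18.

3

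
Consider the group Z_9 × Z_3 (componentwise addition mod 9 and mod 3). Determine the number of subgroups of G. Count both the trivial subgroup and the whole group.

10

|G| = 27, so by Lagrange every subgroup order divides 27. Divisors: 1, 3, 9, 27.
Subgroups by order — order 1: 1; order 3: 4; order 9: 4; order 27: 1.
Total: 1 + 4 + 4 + 1 = 10.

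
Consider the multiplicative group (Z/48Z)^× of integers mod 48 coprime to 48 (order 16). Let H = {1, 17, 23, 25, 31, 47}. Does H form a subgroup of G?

|H| = 6 does not divide |G| = 16, so by Lagrange H is not a subgroup.

No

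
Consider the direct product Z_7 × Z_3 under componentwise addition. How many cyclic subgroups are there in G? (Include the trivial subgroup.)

4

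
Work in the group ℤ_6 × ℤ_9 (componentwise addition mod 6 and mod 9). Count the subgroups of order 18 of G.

|G| = 54 and 18 | 54, so subgroups of order 18 are possible by Lagrange.
The subgroups of order 18 are: {(0,0), (0,1), (0,2), (0,3), (0,4), (0,5), (0,6), (0,7), (0,8), (3,0), (3,1), (3,2), (3,3), (3,4), (3,5), (3,6), (3,7), (3,8)}; {(0,0), (0,3), (0,6), (1,0), (1,3), (1,6), (2,0), (2,3), (2,6), (3,0), (3,3), (3,6), (4,0), (4,3), (4,6), (5,0), (5,3), (5,6)}; {(0,0), (0,3), (0,6), (1,1), (1,4), (1,7), (2,2), (2,5), (2,8), (3,0), (3,3), (3,6), (4,1), (4,4), (4,7), (5,2), (5,5), (5,8)}; {(0,0), (0,3), (0,6), (1,2), (1,5), (1,8), (2,1), (2,4), (2,7), (3,0), (3,3), (3,6), (4,2), (4,5), (4,8), (5,1), (5,4), (5,7)}.
So G has 4 subgroups of order 18.

4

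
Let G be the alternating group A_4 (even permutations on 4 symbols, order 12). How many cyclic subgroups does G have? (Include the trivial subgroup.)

A cyclic subgroup of order d is generated by each of its φ(d) elements of order d, so the cyclic subgroups of order d number (#elements of order d)/φ(d).
Cyclic subgroups by order — order 1: 1; order 2: 3; order 3: 4.
Total: 8.

8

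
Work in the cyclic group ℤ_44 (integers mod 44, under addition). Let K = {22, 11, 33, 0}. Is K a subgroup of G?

|K| = 4 divides |G| = 44, consistent with Lagrange.
K contains the identity, every element's inverse is in K, and K is closed under +: it is a subgroup.
In fact K = ⟨33⟩.

Yes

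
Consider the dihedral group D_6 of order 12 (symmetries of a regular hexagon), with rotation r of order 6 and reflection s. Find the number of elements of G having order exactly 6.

2

The elements of order 6 are: r, r^5.
That's 2.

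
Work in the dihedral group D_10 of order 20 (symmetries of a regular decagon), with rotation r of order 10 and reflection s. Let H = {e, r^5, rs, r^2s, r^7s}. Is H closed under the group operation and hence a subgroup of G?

Closure fails: r^5 · rs = r^6s ∉ H. So H is not a subgroup.

No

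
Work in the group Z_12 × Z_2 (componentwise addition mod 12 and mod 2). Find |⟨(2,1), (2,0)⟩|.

|⟨(2,1)⟩| = 6 and |⟨(2,0)⟩| = 6, so |H| is a multiple of lcm(6, 6) = 6 and divides |G| = 24.
Closing under the operation: H = {(0,0), (0,1), (2,0), (2,1), (4,0), (4,1), (6,0), (6,1), (8,0), (8,1), (10,0), (10,1)}, so |H| = 12.

12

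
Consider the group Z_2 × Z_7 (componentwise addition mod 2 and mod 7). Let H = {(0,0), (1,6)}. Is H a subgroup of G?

(1,6) ∈ H but its inverse (1,1) ∉ H, so H is not a subgroup.

No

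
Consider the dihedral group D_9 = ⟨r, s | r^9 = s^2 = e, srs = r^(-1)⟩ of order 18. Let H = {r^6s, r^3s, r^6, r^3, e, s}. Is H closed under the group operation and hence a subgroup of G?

Yes

|H| = 6 divides |G| = 18, consistent with Lagrange.
H contains the identity, every element's inverse is in H, and H is closed under ·: it is a subgroup.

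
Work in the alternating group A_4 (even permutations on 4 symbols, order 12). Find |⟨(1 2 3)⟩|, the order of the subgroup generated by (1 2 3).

3

Computing powers of (1 2 3): the smallest k with ((1 2 3))^k = e is k = 3.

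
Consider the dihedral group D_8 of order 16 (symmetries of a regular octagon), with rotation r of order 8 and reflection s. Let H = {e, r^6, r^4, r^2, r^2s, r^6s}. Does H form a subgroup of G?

No

|H| = 6 does not divide |G| = 16, so by Lagrange H is not a subgroup.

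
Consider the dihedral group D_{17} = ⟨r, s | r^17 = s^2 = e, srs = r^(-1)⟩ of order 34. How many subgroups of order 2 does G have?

17

|G| = 34 and 2 | 34, so subgroups of order 2 are possible by Lagrange.
The subgroups of order 2 are: {e, r^10s}; {e, r^11s}; {e, r^12s}; {e, r^13s}; … (17 in all).
So G has 17 subgroups of order 2.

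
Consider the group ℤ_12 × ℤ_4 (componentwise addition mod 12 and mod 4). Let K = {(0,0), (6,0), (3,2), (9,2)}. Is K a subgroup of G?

Yes

|K| = 4 divides |G| = 48, consistent with Lagrange.
K contains the identity, every element's inverse is in K, and K is closed under +: it is a subgroup.
In fact K = ⟨(3,2)⟩.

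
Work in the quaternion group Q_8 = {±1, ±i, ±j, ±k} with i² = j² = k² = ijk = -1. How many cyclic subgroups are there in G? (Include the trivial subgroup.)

A cyclic subgroup of order d is generated by each of its φ(d) elements of order d, so the cyclic subgroups of order d number (#elements of order d)/φ(d).
Cyclic subgroups by order — order 1: 1; order 2: 1; order 4: 3.
Total: 5.

5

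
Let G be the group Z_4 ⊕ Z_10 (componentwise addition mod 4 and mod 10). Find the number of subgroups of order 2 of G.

|G| = 40 and 2 | 40, so subgroups of order 2 are possible by Lagrange.
The subgroups of order 2 are: {(0,0), (0,5)}; {(0,0), (2,0)}; {(0,0), (2,5)}.
So G has 3 subgroups of order 2.

3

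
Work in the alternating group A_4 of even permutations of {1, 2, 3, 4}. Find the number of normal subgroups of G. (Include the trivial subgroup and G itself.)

G has 10 subgroups. Checking conjugation-invariance by order — order 1: 1/1 normal; order 2: 0/3 normal; order 3: 0/4 normal; order 4: 1/1 normal; order 12: 1/1 normal.
Total normal subgroups: 3.

3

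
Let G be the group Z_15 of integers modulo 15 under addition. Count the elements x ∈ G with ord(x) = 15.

In a cyclic group of order 15, the number of elements of order d (for d | 15) is φ(d).
φ(15) = 8.

8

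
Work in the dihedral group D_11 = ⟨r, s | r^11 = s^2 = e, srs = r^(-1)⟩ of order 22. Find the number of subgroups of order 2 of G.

11

|G| = 22 and 2 | 22, so subgroups of order 2 are possible by Lagrange.
The subgroups of order 2 are: {e, r^10s}; {e, r^2s}; {e, r^3s}; {e, r^4s}; … (11 in all).
So G has 11 subgroups of order 2.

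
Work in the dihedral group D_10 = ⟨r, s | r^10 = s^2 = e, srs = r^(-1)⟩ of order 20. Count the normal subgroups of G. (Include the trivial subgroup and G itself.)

G has 22 subgroups. Checking conjugation-invariance by order — order 1: 1/1 normal; order 2: 1/11 normal; order 4: 0/5 normal; order 5: 1/1 normal; order 10: 3/3 normal; order 20: 1/1 normal.
Total normal subgroups: 7.

7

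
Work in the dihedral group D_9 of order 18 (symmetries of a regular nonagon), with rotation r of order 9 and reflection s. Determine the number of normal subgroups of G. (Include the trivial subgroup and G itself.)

G has 16 subgroups. Checking conjugation-invariance by order — order 1: 1/1 normal; order 2: 0/9 normal; order 3: 1/1 normal; order 6: 0/3 normal; order 9: 1/1 normal; order 18: 1/1 normal.
Total normal subgroups: 4.

4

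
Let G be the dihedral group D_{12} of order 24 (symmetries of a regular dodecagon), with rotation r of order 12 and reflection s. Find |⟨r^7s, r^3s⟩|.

6

|⟨r^7s⟩| = 2 and |⟨r^3s⟩| = 2, so |H| is a multiple of lcm(2, 2) = 2 and divides |G| = 24.
Closing under the operation: H = {e, r^4, r^8, r^3s, r^7s, r^11s}, so |H| = 6.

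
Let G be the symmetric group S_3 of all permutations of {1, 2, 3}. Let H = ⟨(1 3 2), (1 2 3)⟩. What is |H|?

3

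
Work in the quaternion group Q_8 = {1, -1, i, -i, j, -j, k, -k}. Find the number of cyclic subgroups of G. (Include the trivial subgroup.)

Each element a generates a cyclic subgroup ⟨a⟩; distinct elements may generate the same one (a cyclic group of order d has φ(d) generators).
Cyclic subgroups by order — order 1: 1; order 2: 1; order 4: 3.
Total: 5.

5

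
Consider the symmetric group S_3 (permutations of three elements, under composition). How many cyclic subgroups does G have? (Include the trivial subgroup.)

5

Group the elements of G by the cyclic subgroup they generate; each cyclic subgroup of order d accounts for φ(d) elements.
Cyclic subgroups by order — order 1: 1; order 2: 3; order 3: 1.
Total: 5.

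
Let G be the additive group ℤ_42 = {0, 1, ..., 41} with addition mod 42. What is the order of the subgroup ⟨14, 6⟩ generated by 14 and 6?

|⟨14⟩| = 3 and |⟨6⟩| = 7, so |H| is a multiple of lcm(3, 7) = 21 and divides |G| = 42.
Closing under the operation: H = {0, 2, 4, 6, 8, 10, 12, 14, 16, 18, 20, 22, 24, 26, 28, 30, 32, 34, 36, 38, 40}, so |H| = 21.

21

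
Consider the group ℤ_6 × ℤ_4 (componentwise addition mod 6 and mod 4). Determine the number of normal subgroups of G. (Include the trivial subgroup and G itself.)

16

G is abelian, so every subgroup is normal.
G has 16 subgroups in total, hence 16 normal subgroups.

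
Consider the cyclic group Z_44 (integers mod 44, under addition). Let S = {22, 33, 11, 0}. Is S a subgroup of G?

Yes

|S| = 4 divides |G| = 44, consistent with Lagrange.
S contains the identity, every element's inverse is in S, and S is closed under +: it is a subgroup.
In fact S = ⟨33⟩.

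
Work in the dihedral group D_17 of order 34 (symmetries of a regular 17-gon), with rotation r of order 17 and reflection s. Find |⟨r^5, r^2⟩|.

17

|⟨r^5⟩| = 17 and |⟨r^2⟩| = 17, so |H| is a multiple of lcm(17, 17) = 17 and divides |G| = 34.
Closing under the operation: H = {e, r, r^2, r^3, r^4, r^5, r^6, r^7, r^8, r^9, r^10, r^11, r^12, r^13, r^14, r^15, r^16}, so |H| = 17.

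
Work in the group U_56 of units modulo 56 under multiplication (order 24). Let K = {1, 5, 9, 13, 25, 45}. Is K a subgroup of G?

|K| = 6 divides |G| = 24, consistent with Lagrange.
K contains the identity, every element's inverse is in K, and K is closed under ·: it is a subgroup.
In fact K = ⟨45⟩.

Yes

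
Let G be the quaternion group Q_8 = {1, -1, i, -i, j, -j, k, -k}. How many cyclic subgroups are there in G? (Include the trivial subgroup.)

5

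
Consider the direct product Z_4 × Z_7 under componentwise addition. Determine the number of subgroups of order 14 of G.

1

|G| = 28 and 14 | 28, so subgroups of order 14 are possible by Lagrange.
The subgroups of order 14 are: {(0,0), (0,1), (0,2), (0,3), (0,4), (0,5), (0,6), (2,0), (2,1), (2,2), (2,3), (2,4), (2,5), (2,6)}.
So G has 1 subgroup of order 14.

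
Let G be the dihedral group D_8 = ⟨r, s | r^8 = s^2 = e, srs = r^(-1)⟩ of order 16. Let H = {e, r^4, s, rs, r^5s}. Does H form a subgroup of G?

No

|H| = 5 does not divide |G| = 16, so by Lagrange H is not a subgroup.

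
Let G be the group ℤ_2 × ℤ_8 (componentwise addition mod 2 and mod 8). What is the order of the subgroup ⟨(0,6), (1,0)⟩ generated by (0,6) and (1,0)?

|⟨(0,6)⟩| = 4 and |⟨(1,0)⟩| = 2, so |H| is a multiple of lcm(4, 2) = 4 and divides |G| = 16.
Closing under the operation: H = {(0,0), (0,2), (0,4), (0,6), (1,0), (1,2), (1,4), (1,6)}, so |H| = 8.

8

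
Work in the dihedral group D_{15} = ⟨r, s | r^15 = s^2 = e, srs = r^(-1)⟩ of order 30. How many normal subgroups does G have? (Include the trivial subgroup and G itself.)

5

G has 28 subgroups. Checking conjugation-invariance by order — order 1: 1/1 normal; order 2: 0/15 normal; order 3: 1/1 normal; order 5: 1/1 normal; order 6: 0/5 normal; order 10: 0/3 normal; order 15: 1/1 normal; order 30: 1/1 normal.
Total normal subgroups: 5.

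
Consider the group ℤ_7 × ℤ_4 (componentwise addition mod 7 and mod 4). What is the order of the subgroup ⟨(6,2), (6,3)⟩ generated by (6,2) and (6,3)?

28

|⟨(6,2)⟩| = 14 and |⟨(6,3)⟩| = 28, so |H| is a multiple of lcm(14, 28) = 28 and divides |G| = 28.
Closing {(6,2), (6,3)} under the group operation gives all of G, so |H| = 28.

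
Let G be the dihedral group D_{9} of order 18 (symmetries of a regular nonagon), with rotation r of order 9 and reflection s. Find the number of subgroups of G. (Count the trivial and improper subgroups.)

|G| = 18, so by Lagrange every subgroup order divides 18. Divisors: 1, 2, 3, 6, 9, 18.
Subgroups by order — order 1: 1; order 2: 9; order 3: 1; order 6: 3; order 9: 1; order 18: 1.
Total: 1 + 9 + 1 + 3 + 1 + 1 = 16.

16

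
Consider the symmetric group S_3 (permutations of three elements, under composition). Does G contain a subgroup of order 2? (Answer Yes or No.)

2 | 6. A subgroup of order 2 is {e, (1 2)}.

Yes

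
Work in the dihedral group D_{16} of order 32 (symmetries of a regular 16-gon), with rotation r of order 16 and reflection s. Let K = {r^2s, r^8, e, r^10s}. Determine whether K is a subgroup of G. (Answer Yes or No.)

|K| = 4 divides |G| = 32, consistent with Lagrange.
K contains the identity, every element's inverse is in K, and K is closed under ·: it is a subgroup.

Yes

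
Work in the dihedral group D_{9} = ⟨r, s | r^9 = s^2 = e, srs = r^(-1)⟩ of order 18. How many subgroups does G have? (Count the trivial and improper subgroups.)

|G| = 18, so by Lagrange every subgroup order divides 18. Divisors: 1, 2, 3, 6, 9, 18.
Subgroups by order — order 1: 1; order 2: 9; order 3: 1; order 6: 3; order 9: 1; order 18: 1.
Total: 1 + 9 + 1 + 3 + 1 + 1 = 16.

16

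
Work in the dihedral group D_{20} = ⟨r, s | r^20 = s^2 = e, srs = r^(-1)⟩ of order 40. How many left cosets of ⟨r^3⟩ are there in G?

2

|⟨r^3⟩| = 20 and |G| = 40.
By Lagrange, [G : H] = |G|/|H| = 40/20 = 2.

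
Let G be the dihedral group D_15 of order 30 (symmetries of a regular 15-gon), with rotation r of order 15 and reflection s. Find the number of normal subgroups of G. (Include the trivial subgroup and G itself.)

5

G has 28 subgroups. Checking conjugation-invariance by order — order 1: 1/1 normal; order 2: 0/15 normal; order 3: 1/1 normal; order 5: 1/1 normal; order 6: 0/5 normal; order 10: 0/3 normal; order 15: 1/1 normal; order 30: 1/1 normal.
Total normal subgroups: 5.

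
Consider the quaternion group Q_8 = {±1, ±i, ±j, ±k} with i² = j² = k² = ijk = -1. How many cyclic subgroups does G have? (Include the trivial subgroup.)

5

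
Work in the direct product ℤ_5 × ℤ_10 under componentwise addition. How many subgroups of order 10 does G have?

6

|G| = 50 and 10 | 50, so subgroups of order 10 are possible by Lagrange.
The subgroups of order 10 are: {(0,0), (0,1), (0,2), (0,3), (0,4), (0,5), (0,6), (0,7), (0,8), (0,9)}; {(0,0), (0,5), (1,0), (1,5), (2,0), (2,5), (3,0), (3,5), (4,0), (4,5)}; {(0,0), (0,5), (1,1), (1,6), (2,2), (2,7), (3,3), (3,8), (4,4), (4,9)}; {(0,0), (0,5), (1,2), (1,7), (2,4), (2,9), (3,1), (3,6), (4,3), (4,8)}; … (6 in all).
So G has 6 subgroups of order 10.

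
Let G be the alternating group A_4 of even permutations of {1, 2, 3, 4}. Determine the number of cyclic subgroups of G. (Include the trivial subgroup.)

A cyclic subgroup of order d is generated by each of its φ(d) elements of order d, so the cyclic subgroups of order d number (#elements of order d)/φ(d).
Cyclic subgroups by order — order 1: 1; order 2: 3; order 3: 4.
Total: 8.

8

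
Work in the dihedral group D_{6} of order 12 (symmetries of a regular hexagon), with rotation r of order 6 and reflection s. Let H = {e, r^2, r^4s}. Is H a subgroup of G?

No

r^2 ∈ H but its inverse r^4 ∉ H, so H is not a subgroup.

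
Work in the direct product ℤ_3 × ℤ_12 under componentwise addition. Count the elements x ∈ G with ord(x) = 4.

2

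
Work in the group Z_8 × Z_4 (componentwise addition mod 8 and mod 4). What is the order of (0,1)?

The order of (0,1) in Z_8 × Z_4 is lcm(ord(0) in Z_8, ord(1) in Z_4).
ord(0) = 1 and ord(1) = 4, so |⟨(0,1)⟩| = lcm(1, 4) = 4.

4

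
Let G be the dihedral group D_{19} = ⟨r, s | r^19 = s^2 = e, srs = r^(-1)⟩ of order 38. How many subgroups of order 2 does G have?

|G| = 38 and 2 | 38, so subgroups of order 2 are possible by Lagrange.
The subgroups of order 2 are: {e, r^10s}; {e, r^11s}; {e, r^12s}; {e, r^13s}; … (19 in all).
So G has 19 subgroups of order 2.

19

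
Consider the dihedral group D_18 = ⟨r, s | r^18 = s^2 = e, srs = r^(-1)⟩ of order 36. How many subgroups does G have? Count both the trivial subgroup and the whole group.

|G| = 36, so by Lagrange every subgroup order divides 36. Divisors: 1, 2, 3, 4, 6, 9, 12, 18, 36.
Subgroups by order — order 1: 1; order 2: 19; order 3: 1; order 4: 9; order 6: 7; order 9: 1; order 12: 3; order 18: 3; order 36: 1.
Total: 1 + 19 + 1 + 9 + 7 + 1 + 3 + 3 + 1 = 45.

45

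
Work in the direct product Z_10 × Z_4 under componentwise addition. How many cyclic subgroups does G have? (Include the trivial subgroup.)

12

A cyclic subgroup of order d is generated by each of its φ(d) elements of order d, so the cyclic subgroups of order d number (#elements of order d)/φ(d).
Cyclic subgroups by order — order 1: 1; order 2: 3; order 4: 2; order 5: 1; order 10: 3; order 20: 2.
Total: 12.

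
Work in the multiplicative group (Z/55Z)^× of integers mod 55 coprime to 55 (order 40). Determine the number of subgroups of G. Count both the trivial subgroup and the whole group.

|G| = 40, so by Lagrange every subgroup order divides 40. Divisors: 1, 2, 4, 5, 8, 10, 20, 40.
Subgroups by order — order 1: 1; order 2: 3; order 4: 3; order 5: 1; order 8: 1; order 10: 3; order 20: 3; order 40: 1.
Total: 1 + 3 + 3 + 1 + 1 + 3 + 3 + 1 = 16.

16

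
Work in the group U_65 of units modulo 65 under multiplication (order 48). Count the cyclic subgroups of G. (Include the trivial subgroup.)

A cyclic subgroup of order d is generated by each of its φ(d) elements of order d, so the cyclic subgroups of order d number (#elements of order d)/φ(d).
Cyclic subgroups by order — order 1: 1; order 2: 3; order 3: 1; order 4: 6; order 6: 3; order 12: 6.
Total: 20.

20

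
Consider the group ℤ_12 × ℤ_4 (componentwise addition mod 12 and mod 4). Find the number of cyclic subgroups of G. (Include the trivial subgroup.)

A cyclic subgroup of order d is generated by each of its φ(d) elements of order d, so the cyclic subgroups of order d number (#elements of order d)/φ(d).
Cyclic subgroups by order — order 1: 1; order 2: 3; order 3: 1; order 4: 6; order 6: 3; order 12: 6.
Total: 20.

20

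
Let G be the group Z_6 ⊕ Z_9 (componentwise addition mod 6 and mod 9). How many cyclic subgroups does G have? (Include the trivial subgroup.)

Each element a generates a cyclic subgroup ⟨a⟩; distinct elements may generate the same one (a cyclic group of order d has φ(d) generators).
Cyclic subgroups by order — order 1: 1; order 2: 1; order 3: 4; order 6: 4; order 9: 3; order 18: 3.
Total: 16.

16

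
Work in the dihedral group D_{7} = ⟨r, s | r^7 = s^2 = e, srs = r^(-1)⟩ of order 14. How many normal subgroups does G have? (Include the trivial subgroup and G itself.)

G has 10 subgroups. Checking conjugation-invariance by order — order 1: 1/1 normal; order 2: 0/7 normal; order 7: 1/1 normal; order 14: 1/1 normal.
Total normal subgroups: 3.

3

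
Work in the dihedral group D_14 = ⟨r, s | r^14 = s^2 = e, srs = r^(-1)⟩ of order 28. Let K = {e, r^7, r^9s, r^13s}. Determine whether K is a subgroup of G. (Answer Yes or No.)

No

Closure fails: r^13s · r^7 = r^6s ∉ K. So K is not a subgroup.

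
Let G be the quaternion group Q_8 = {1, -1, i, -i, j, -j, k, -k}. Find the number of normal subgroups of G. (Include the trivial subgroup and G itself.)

G has 6 subgroups. Checking conjugation-invariance by order — order 1: 1/1 normal; order 2: 1/1 normal; order 4: 3/3 normal; order 8: 1/1 normal.
Total normal subgroups: 6.

6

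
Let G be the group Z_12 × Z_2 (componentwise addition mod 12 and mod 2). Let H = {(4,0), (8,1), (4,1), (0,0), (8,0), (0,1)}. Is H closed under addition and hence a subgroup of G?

Yes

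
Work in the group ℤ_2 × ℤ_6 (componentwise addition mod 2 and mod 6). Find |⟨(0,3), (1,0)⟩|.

4

|⟨(0,3)⟩| = 2 and |⟨(1,0)⟩| = 2, so |H| is a multiple of lcm(2, 2) = 2 and divides |G| = 12.
Closing under the operation: H = {(0,0), (0,3), (1,0), (1,3)}, so |H| = 4.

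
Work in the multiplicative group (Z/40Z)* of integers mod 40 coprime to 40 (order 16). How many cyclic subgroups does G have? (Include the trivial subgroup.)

Group the elements of G by the cyclic subgroup they generate; each cyclic subgroup of order d accounts for φ(d) elements.
Cyclic subgroups by order — order 1: 1; order 2: 7; order 4: 4.
Total: 12.

12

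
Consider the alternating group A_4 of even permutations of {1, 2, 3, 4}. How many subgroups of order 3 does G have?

4

|G| = 12 and 3 | 12, so subgroups of order 3 are possible by Lagrange.
The subgroups of order 3 are: {e, (1 2 3), (1 3 2)}; {e, (1 2 4), (1 4 2)}; {e, (1 3 4), (1 4 3)}; {e, (2 3 4), (2 4 3)}.
So G has 4 subgroups of order 3.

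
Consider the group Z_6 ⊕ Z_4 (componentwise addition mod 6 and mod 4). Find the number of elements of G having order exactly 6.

6

An element (a,b) has order lcm(ord(a), ord(b)); count pairs with lcm equal to 6.
Enumerating gives 6 such elements.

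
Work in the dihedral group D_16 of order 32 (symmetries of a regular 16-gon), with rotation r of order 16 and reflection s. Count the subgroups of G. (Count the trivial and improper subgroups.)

36

|G| = 32, so by Lagrange every subgroup order divides 32. Divisors: 1, 2, 4, 8, 16, 32.
Subgroups by order — order 1: 1; order 2: 17; order 4: 9; order 8: 5; order 16: 3; order 32: 1.
Total: 1 + 17 + 9 + 5 + 3 + 1 = 36.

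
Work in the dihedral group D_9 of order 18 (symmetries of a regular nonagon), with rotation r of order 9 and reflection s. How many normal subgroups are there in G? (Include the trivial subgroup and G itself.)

G has 16 subgroups. Checking conjugation-invariance by order — order 1: 1/1 normal; order 2: 0/9 normal; order 3: 1/1 normal; order 6: 0/3 normal; order 9: 1/1 normal; order 18: 1/1 normal.
Total normal subgroups: 4.

4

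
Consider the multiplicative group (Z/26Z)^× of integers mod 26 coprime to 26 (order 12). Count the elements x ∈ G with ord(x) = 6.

The elements of order 6 are: 17, 23.
That's 2.

2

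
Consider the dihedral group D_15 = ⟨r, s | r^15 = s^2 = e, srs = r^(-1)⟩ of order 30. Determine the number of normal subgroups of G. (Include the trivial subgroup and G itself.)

5

G has 28 subgroups. Checking conjugation-invariance by order — order 1: 1/1 normal; order 2: 0/15 normal; order 3: 1/1 normal; order 5: 1/1 normal; order 6: 0/5 normal; order 10: 0/3 normal; order 15: 1/1 normal; order 30: 1/1 normal.
Total normal subgroups: 5.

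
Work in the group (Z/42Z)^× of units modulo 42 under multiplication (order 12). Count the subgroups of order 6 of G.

3

|G| = 12 and 6 | 12, so subgroups of order 6 are possible by Lagrange.
The subgroups of order 6 are: {1, 11, 23, 25, 29, 37}; {1, 13, 19, 25, 31, 37}; {1, 5, 17, 25, 37, 41}.
So G has 3 subgroups of order 6.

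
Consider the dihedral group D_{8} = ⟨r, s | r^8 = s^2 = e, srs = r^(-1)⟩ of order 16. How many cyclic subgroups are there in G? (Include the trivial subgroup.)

A cyclic subgroup of order d is generated by each of its φ(d) elements of order d, so the cyclic subgroups of order d number (#elements of order d)/φ(d).
Cyclic subgroups by order — order 1: 1; order 2: 9; order 4: 1; order 8: 1.
Total: 12.

12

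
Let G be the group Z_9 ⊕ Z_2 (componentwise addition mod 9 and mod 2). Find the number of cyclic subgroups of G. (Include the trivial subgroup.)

A cyclic subgroup of order d is generated by each of its φ(d) elements of order d, so the cyclic subgroups of order d number (#elements of order d)/φ(d).
Cyclic subgroups by order — order 1: 1; order 2: 1; order 3: 1; order 6: 1; order 9: 1; order 18: 1.
Total: 6.

6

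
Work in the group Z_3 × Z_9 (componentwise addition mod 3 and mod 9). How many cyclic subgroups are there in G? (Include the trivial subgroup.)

8

A cyclic subgroup of order d is generated by each of its φ(d) elements of order d, so the cyclic subgroups of order d number (#elements of order d)/φ(d).
Cyclic subgroups by order — order 1: 1; order 3: 4; order 9: 3.
Total: 8.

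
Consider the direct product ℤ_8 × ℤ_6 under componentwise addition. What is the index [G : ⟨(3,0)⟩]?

|⟨(3,0)⟩| = 8 and |G| = 48.
By Lagrange, [G : H] = |G|/|H| = 48/8 = 6.

6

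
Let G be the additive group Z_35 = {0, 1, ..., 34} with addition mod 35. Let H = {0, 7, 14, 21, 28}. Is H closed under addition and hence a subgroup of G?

|H| = 5 divides |G| = 35, consistent with Lagrange.
H contains the identity, every element's inverse is in H, and H is closed under +: it is a subgroup.
In fact H = ⟨21⟩.

Yes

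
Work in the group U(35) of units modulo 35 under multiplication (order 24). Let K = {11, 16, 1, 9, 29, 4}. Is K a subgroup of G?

Yes

|K| = 6 divides |G| = 24, consistent with Lagrange.
K contains the identity, every element's inverse is in K, and K is closed under ·: it is a subgroup.
In fact K = ⟨4⟩.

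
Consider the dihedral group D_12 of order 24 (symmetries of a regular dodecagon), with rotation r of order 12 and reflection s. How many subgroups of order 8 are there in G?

3

|G| = 24 and 8 | 24, so subgroups of order 8 are possible by Lagrange.
The subgroups of order 8 are: {e, r^3, r^6, r^9, rs, r^4s, r^7s, r^10s}; {e, r^3, r^6, r^9, r^2s, r^5s, r^8s, r^11s}; {e, r^3, r^6, r^9, s, r^3s, r^6s, r^9s}.
So G has 3 subgroups of order 8.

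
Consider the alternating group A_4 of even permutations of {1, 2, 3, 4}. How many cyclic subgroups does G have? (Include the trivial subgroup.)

8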